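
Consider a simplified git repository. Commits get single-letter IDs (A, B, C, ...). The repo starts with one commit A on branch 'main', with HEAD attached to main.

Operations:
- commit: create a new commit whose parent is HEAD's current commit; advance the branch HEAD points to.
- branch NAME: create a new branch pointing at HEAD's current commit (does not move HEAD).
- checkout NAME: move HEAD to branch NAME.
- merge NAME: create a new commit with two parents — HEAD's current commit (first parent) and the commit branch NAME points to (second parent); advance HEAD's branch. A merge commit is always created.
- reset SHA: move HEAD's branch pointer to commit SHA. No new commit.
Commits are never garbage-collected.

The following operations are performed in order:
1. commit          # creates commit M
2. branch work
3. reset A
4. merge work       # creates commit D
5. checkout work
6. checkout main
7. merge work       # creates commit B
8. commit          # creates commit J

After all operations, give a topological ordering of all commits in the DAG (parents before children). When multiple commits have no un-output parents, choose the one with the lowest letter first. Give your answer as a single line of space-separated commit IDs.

Answer: A M D B J

Derivation:
After op 1 (commit): HEAD=main@M [main=M]
After op 2 (branch): HEAD=main@M [main=M work=M]
After op 3 (reset): HEAD=main@A [main=A work=M]
After op 4 (merge): HEAD=main@D [main=D work=M]
After op 5 (checkout): HEAD=work@M [main=D work=M]
After op 6 (checkout): HEAD=main@D [main=D work=M]
After op 7 (merge): HEAD=main@B [main=B work=M]
After op 8 (commit): HEAD=main@J [main=J work=M]
commit A: parents=[]
commit B: parents=['D', 'M']
commit D: parents=['A', 'M']
commit J: parents=['B']
commit M: parents=['A']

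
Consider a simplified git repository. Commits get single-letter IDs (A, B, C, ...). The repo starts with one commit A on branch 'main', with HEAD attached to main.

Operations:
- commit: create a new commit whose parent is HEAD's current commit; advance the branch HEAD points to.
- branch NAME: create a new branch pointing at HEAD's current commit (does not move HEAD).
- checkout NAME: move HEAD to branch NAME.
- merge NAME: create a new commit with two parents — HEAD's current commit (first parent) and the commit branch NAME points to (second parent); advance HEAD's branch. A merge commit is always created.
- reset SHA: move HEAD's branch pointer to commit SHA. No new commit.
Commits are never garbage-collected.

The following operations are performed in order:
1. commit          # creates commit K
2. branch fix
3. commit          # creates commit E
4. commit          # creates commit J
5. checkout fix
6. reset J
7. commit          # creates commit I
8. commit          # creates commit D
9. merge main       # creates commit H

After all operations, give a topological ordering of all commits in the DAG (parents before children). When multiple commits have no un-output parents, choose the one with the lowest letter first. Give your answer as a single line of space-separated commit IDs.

Answer: A K E J I D H

Derivation:
After op 1 (commit): HEAD=main@K [main=K]
After op 2 (branch): HEAD=main@K [fix=K main=K]
After op 3 (commit): HEAD=main@E [fix=K main=E]
After op 4 (commit): HEAD=main@J [fix=K main=J]
After op 5 (checkout): HEAD=fix@K [fix=K main=J]
After op 6 (reset): HEAD=fix@J [fix=J main=J]
After op 7 (commit): HEAD=fix@I [fix=I main=J]
After op 8 (commit): HEAD=fix@D [fix=D main=J]
After op 9 (merge): HEAD=fix@H [fix=H main=J]
commit A: parents=[]
commit D: parents=['I']
commit E: parents=['K']
commit H: parents=['D', 'J']
commit I: parents=['J']
commit J: parents=['E']
commit K: parents=['A']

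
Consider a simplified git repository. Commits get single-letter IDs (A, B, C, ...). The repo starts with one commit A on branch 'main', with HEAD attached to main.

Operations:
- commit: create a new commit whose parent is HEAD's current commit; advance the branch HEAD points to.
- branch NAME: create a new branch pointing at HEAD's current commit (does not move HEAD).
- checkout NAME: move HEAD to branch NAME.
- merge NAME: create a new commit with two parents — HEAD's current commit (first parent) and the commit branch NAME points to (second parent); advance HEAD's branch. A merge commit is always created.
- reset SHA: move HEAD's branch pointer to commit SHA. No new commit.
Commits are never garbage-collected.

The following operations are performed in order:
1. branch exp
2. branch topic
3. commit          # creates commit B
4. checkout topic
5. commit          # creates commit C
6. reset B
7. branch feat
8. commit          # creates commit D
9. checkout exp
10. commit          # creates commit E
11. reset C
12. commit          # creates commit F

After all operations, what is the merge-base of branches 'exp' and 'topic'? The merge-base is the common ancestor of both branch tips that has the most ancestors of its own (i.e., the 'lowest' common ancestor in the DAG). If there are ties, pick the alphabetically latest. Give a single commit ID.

After op 1 (branch): HEAD=main@A [exp=A main=A]
After op 2 (branch): HEAD=main@A [exp=A main=A topic=A]
After op 3 (commit): HEAD=main@B [exp=A main=B topic=A]
After op 4 (checkout): HEAD=topic@A [exp=A main=B topic=A]
After op 5 (commit): HEAD=topic@C [exp=A main=B topic=C]
After op 6 (reset): HEAD=topic@B [exp=A main=B topic=B]
After op 7 (branch): HEAD=topic@B [exp=A feat=B main=B topic=B]
After op 8 (commit): HEAD=topic@D [exp=A feat=B main=B topic=D]
After op 9 (checkout): HEAD=exp@A [exp=A feat=B main=B topic=D]
After op 10 (commit): HEAD=exp@E [exp=E feat=B main=B topic=D]
After op 11 (reset): HEAD=exp@C [exp=C feat=B main=B topic=D]
After op 12 (commit): HEAD=exp@F [exp=F feat=B main=B topic=D]
ancestors(exp=F): ['A', 'C', 'F']
ancestors(topic=D): ['A', 'B', 'D']
common: ['A']

Answer: A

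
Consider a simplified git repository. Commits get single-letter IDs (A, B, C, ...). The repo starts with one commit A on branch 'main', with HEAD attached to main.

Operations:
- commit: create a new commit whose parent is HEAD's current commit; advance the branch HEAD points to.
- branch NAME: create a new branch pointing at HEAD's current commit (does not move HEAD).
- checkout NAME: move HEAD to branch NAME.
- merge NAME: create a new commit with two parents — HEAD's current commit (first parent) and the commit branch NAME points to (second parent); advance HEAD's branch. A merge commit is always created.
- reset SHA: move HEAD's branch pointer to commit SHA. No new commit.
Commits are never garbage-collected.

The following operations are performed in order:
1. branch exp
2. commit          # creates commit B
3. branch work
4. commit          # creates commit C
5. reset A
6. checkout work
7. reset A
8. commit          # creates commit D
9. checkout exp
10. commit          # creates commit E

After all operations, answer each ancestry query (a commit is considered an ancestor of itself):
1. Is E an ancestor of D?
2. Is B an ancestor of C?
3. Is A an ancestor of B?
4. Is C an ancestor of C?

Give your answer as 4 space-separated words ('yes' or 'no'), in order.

After op 1 (branch): HEAD=main@A [exp=A main=A]
After op 2 (commit): HEAD=main@B [exp=A main=B]
After op 3 (branch): HEAD=main@B [exp=A main=B work=B]
After op 4 (commit): HEAD=main@C [exp=A main=C work=B]
After op 5 (reset): HEAD=main@A [exp=A main=A work=B]
After op 6 (checkout): HEAD=work@B [exp=A main=A work=B]
After op 7 (reset): HEAD=work@A [exp=A main=A work=A]
After op 8 (commit): HEAD=work@D [exp=A main=A work=D]
After op 9 (checkout): HEAD=exp@A [exp=A main=A work=D]
After op 10 (commit): HEAD=exp@E [exp=E main=A work=D]
ancestors(D) = {A,D}; E in? no
ancestors(C) = {A,B,C}; B in? yes
ancestors(B) = {A,B}; A in? yes
ancestors(C) = {A,B,C}; C in? yes

Answer: no yes yes yes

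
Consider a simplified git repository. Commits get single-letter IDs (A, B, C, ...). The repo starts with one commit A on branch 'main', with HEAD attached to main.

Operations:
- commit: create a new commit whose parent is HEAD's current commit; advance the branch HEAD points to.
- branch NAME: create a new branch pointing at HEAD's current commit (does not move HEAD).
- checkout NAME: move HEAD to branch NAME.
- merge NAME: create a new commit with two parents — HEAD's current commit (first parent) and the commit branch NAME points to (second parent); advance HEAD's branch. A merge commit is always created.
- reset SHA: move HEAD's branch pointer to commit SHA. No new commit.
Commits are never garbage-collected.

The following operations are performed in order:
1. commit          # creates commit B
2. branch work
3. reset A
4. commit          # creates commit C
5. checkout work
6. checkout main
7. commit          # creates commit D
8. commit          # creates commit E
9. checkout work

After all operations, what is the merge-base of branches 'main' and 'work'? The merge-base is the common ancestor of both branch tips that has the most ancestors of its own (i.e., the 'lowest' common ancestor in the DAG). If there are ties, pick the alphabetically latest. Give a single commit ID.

Answer: A

Derivation:
After op 1 (commit): HEAD=main@B [main=B]
After op 2 (branch): HEAD=main@B [main=B work=B]
After op 3 (reset): HEAD=main@A [main=A work=B]
After op 4 (commit): HEAD=main@C [main=C work=B]
After op 5 (checkout): HEAD=work@B [main=C work=B]
After op 6 (checkout): HEAD=main@C [main=C work=B]
After op 7 (commit): HEAD=main@D [main=D work=B]
After op 8 (commit): HEAD=main@E [main=E work=B]
After op 9 (checkout): HEAD=work@B [main=E work=B]
ancestors(main=E): ['A', 'C', 'D', 'E']
ancestors(work=B): ['A', 'B']
common: ['A']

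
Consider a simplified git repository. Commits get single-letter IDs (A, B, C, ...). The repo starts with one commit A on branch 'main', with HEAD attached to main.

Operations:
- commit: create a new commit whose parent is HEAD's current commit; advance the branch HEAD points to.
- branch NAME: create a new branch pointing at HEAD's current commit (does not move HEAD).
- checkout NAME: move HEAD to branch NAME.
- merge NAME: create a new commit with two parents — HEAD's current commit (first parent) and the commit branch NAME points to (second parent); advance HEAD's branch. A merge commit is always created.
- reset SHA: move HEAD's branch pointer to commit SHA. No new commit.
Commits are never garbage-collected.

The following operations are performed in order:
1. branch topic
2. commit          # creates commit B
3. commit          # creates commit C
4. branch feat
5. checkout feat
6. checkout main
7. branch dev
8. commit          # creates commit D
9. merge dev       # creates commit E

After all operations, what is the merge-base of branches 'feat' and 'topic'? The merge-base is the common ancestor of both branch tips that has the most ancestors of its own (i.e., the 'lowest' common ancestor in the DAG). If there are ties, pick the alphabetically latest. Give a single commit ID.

After op 1 (branch): HEAD=main@A [main=A topic=A]
After op 2 (commit): HEAD=main@B [main=B topic=A]
After op 3 (commit): HEAD=main@C [main=C topic=A]
After op 4 (branch): HEAD=main@C [feat=C main=C topic=A]
After op 5 (checkout): HEAD=feat@C [feat=C main=C topic=A]
After op 6 (checkout): HEAD=main@C [feat=C main=C topic=A]
After op 7 (branch): HEAD=main@C [dev=C feat=C main=C topic=A]
After op 8 (commit): HEAD=main@D [dev=C feat=C main=D topic=A]
After op 9 (merge): HEAD=main@E [dev=C feat=C main=E topic=A]
ancestors(feat=C): ['A', 'B', 'C']
ancestors(topic=A): ['A']
common: ['A']

Answer: A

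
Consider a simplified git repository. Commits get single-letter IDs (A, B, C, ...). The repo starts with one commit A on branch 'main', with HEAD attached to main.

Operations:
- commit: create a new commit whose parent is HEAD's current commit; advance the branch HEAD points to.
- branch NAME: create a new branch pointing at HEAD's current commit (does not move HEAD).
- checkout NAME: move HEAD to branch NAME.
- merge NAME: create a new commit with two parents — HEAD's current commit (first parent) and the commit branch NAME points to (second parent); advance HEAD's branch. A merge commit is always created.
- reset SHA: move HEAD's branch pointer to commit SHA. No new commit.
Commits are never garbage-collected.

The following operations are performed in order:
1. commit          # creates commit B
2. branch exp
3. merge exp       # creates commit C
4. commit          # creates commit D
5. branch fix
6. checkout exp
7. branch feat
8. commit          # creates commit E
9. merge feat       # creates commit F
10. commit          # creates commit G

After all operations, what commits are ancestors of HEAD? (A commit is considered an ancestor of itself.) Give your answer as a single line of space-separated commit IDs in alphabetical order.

After op 1 (commit): HEAD=main@B [main=B]
After op 2 (branch): HEAD=main@B [exp=B main=B]
After op 3 (merge): HEAD=main@C [exp=B main=C]
After op 4 (commit): HEAD=main@D [exp=B main=D]
After op 5 (branch): HEAD=main@D [exp=B fix=D main=D]
After op 6 (checkout): HEAD=exp@B [exp=B fix=D main=D]
After op 7 (branch): HEAD=exp@B [exp=B feat=B fix=D main=D]
After op 8 (commit): HEAD=exp@E [exp=E feat=B fix=D main=D]
After op 9 (merge): HEAD=exp@F [exp=F feat=B fix=D main=D]
After op 10 (commit): HEAD=exp@G [exp=G feat=B fix=D main=D]

Answer: A B E F G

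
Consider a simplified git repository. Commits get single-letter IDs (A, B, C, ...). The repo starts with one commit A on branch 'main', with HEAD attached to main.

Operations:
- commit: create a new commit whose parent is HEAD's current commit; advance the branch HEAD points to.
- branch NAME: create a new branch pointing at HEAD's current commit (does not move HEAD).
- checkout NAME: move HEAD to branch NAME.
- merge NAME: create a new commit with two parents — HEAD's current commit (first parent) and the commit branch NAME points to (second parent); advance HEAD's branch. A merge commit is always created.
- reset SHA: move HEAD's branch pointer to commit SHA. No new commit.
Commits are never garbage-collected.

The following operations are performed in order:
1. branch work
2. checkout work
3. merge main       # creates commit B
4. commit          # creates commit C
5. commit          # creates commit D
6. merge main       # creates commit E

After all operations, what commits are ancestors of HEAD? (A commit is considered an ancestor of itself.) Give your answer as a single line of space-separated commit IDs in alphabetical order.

After op 1 (branch): HEAD=main@A [main=A work=A]
After op 2 (checkout): HEAD=work@A [main=A work=A]
After op 3 (merge): HEAD=work@B [main=A work=B]
After op 4 (commit): HEAD=work@C [main=A work=C]
After op 5 (commit): HEAD=work@D [main=A work=D]
After op 6 (merge): HEAD=work@E [main=A work=E]

Answer: A B C D E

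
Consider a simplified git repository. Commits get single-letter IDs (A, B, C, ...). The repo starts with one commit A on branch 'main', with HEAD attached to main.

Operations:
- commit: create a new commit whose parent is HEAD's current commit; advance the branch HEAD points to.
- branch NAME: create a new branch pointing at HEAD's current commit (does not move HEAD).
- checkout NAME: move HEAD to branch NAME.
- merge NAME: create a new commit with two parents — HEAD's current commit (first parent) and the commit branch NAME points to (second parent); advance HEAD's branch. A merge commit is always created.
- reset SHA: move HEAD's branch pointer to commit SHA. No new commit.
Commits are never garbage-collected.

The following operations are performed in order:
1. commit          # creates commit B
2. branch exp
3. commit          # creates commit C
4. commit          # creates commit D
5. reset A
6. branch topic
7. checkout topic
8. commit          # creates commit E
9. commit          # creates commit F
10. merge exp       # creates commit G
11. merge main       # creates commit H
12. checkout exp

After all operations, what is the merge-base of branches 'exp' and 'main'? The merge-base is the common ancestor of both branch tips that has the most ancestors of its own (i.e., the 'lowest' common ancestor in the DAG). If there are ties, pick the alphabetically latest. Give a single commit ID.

After op 1 (commit): HEAD=main@B [main=B]
After op 2 (branch): HEAD=main@B [exp=B main=B]
After op 3 (commit): HEAD=main@C [exp=B main=C]
After op 4 (commit): HEAD=main@D [exp=B main=D]
After op 5 (reset): HEAD=main@A [exp=B main=A]
After op 6 (branch): HEAD=main@A [exp=B main=A topic=A]
After op 7 (checkout): HEAD=topic@A [exp=B main=A topic=A]
After op 8 (commit): HEAD=topic@E [exp=B main=A topic=E]
After op 9 (commit): HEAD=topic@F [exp=B main=A topic=F]
After op 10 (merge): HEAD=topic@G [exp=B main=A topic=G]
After op 11 (merge): HEAD=topic@H [exp=B main=A topic=H]
After op 12 (checkout): HEAD=exp@B [exp=B main=A topic=H]
ancestors(exp=B): ['A', 'B']
ancestors(main=A): ['A']
common: ['A']

Answer: A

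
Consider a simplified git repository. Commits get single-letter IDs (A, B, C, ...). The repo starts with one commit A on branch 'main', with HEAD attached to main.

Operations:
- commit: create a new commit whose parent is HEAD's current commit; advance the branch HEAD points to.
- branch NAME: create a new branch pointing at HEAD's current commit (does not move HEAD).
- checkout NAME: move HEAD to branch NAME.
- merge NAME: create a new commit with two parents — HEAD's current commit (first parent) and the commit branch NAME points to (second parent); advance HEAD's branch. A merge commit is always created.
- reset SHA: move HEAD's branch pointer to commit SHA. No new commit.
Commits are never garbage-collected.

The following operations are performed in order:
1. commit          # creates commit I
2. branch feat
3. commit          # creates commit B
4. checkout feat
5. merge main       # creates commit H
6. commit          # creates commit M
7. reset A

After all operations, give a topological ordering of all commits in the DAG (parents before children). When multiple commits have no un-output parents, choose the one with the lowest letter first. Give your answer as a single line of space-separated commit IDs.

Answer: A I B H M

Derivation:
After op 1 (commit): HEAD=main@I [main=I]
After op 2 (branch): HEAD=main@I [feat=I main=I]
After op 3 (commit): HEAD=main@B [feat=I main=B]
After op 4 (checkout): HEAD=feat@I [feat=I main=B]
After op 5 (merge): HEAD=feat@H [feat=H main=B]
After op 6 (commit): HEAD=feat@M [feat=M main=B]
After op 7 (reset): HEAD=feat@A [feat=A main=B]
commit A: parents=[]
commit B: parents=['I']
commit H: parents=['I', 'B']
commit I: parents=['A']
commit M: parents=['H']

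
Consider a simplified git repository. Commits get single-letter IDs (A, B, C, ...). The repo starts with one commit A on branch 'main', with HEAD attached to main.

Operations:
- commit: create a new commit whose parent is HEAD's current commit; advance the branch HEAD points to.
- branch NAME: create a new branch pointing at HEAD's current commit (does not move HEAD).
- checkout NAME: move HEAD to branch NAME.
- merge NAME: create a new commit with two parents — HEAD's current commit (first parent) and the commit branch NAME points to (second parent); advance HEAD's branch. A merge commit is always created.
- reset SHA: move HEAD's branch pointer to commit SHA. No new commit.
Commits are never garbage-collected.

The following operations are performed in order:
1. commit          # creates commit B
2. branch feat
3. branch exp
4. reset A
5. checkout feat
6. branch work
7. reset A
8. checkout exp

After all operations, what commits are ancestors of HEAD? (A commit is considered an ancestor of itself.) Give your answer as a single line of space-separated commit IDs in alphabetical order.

After op 1 (commit): HEAD=main@B [main=B]
After op 2 (branch): HEAD=main@B [feat=B main=B]
After op 3 (branch): HEAD=main@B [exp=B feat=B main=B]
After op 4 (reset): HEAD=main@A [exp=B feat=B main=A]
After op 5 (checkout): HEAD=feat@B [exp=B feat=B main=A]
After op 6 (branch): HEAD=feat@B [exp=B feat=B main=A work=B]
After op 7 (reset): HEAD=feat@A [exp=B feat=A main=A work=B]
After op 8 (checkout): HEAD=exp@B [exp=B feat=A main=A work=B]

Answer: A B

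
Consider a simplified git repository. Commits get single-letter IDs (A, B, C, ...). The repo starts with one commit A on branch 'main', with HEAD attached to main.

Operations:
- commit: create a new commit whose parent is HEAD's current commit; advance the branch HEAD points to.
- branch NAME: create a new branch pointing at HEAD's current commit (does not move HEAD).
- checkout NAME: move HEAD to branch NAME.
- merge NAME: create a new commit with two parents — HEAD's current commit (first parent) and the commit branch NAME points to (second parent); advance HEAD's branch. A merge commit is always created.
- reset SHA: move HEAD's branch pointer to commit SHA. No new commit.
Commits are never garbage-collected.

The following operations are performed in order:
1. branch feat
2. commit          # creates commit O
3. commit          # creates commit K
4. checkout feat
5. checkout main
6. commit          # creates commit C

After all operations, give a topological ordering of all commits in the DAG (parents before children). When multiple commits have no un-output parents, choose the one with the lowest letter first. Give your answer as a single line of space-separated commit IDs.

Answer: A O K C

Derivation:
After op 1 (branch): HEAD=main@A [feat=A main=A]
After op 2 (commit): HEAD=main@O [feat=A main=O]
After op 3 (commit): HEAD=main@K [feat=A main=K]
After op 4 (checkout): HEAD=feat@A [feat=A main=K]
After op 5 (checkout): HEAD=main@K [feat=A main=K]
After op 6 (commit): HEAD=main@C [feat=A main=C]
commit A: parents=[]
commit C: parents=['K']
commit K: parents=['O']
commit O: parents=['A']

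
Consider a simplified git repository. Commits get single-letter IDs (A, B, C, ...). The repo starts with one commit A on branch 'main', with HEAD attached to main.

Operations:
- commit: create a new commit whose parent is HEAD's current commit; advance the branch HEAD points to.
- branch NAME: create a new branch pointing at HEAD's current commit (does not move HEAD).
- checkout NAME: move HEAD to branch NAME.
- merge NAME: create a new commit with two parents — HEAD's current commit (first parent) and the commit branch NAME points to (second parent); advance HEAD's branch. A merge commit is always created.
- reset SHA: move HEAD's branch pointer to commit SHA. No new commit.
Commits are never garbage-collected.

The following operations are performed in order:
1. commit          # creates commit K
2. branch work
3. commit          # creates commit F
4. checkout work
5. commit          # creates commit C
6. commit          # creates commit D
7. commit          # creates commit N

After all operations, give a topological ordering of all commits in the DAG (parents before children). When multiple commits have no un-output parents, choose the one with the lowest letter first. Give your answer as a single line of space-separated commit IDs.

After op 1 (commit): HEAD=main@K [main=K]
After op 2 (branch): HEAD=main@K [main=K work=K]
After op 3 (commit): HEAD=main@F [main=F work=K]
After op 4 (checkout): HEAD=work@K [main=F work=K]
After op 5 (commit): HEAD=work@C [main=F work=C]
After op 6 (commit): HEAD=work@D [main=F work=D]
After op 7 (commit): HEAD=work@N [main=F work=N]
commit A: parents=[]
commit C: parents=['K']
commit D: parents=['C']
commit F: parents=['K']
commit K: parents=['A']
commit N: parents=['D']

Answer: A K C D F N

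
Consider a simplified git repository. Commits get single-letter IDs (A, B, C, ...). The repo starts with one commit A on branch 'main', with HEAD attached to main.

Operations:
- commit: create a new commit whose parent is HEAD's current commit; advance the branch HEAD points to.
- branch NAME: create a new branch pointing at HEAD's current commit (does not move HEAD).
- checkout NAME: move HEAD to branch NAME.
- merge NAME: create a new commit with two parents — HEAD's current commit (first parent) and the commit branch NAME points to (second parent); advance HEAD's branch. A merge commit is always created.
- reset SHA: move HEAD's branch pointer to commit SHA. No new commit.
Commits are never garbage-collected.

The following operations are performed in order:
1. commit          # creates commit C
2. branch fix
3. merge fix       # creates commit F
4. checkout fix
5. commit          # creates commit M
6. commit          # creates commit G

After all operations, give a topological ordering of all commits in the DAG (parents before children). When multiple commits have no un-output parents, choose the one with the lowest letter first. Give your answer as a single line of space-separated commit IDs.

Answer: A C F M G

Derivation:
After op 1 (commit): HEAD=main@C [main=C]
After op 2 (branch): HEAD=main@C [fix=C main=C]
After op 3 (merge): HEAD=main@F [fix=C main=F]
After op 4 (checkout): HEAD=fix@C [fix=C main=F]
After op 5 (commit): HEAD=fix@M [fix=M main=F]
After op 6 (commit): HEAD=fix@G [fix=G main=F]
commit A: parents=[]
commit C: parents=['A']
commit F: parents=['C', 'C']
commit G: parents=['M']
commit M: parents=['C']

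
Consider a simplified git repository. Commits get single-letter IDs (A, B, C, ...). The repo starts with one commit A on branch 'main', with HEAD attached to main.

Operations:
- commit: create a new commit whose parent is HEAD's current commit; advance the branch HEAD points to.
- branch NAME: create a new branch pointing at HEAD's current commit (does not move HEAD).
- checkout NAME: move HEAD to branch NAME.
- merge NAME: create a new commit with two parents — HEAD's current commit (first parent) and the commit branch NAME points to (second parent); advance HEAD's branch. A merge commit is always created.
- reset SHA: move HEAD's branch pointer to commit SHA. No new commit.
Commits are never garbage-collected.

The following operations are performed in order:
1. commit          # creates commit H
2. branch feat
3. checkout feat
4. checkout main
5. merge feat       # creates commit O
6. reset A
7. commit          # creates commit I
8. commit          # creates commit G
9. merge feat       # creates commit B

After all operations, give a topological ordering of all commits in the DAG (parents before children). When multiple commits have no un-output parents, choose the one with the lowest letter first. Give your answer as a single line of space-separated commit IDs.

Answer: A H I G B O

Derivation:
After op 1 (commit): HEAD=main@H [main=H]
After op 2 (branch): HEAD=main@H [feat=H main=H]
After op 3 (checkout): HEAD=feat@H [feat=H main=H]
After op 4 (checkout): HEAD=main@H [feat=H main=H]
After op 5 (merge): HEAD=main@O [feat=H main=O]
After op 6 (reset): HEAD=main@A [feat=H main=A]
After op 7 (commit): HEAD=main@I [feat=H main=I]
After op 8 (commit): HEAD=main@G [feat=H main=G]
After op 9 (merge): HEAD=main@B [feat=H main=B]
commit A: parents=[]
commit B: parents=['G', 'H']
commit G: parents=['I']
commit H: parents=['A']
commit I: parents=['A']
commit O: parents=['H', 'H']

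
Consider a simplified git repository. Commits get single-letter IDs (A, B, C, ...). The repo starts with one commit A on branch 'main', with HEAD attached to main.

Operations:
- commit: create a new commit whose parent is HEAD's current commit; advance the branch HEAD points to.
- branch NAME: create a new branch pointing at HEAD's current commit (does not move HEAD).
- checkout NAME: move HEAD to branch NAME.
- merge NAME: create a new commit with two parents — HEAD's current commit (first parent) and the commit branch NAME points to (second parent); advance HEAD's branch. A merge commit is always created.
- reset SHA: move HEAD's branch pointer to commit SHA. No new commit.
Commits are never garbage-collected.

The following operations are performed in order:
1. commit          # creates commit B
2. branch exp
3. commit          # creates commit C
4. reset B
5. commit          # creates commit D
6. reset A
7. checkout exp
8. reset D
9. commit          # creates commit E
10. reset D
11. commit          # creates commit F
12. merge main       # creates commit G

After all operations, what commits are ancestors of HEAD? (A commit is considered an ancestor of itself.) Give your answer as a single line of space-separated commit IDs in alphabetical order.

After op 1 (commit): HEAD=main@B [main=B]
After op 2 (branch): HEAD=main@B [exp=B main=B]
After op 3 (commit): HEAD=main@C [exp=B main=C]
After op 4 (reset): HEAD=main@B [exp=B main=B]
After op 5 (commit): HEAD=main@D [exp=B main=D]
After op 6 (reset): HEAD=main@A [exp=B main=A]
After op 7 (checkout): HEAD=exp@B [exp=B main=A]
After op 8 (reset): HEAD=exp@D [exp=D main=A]
After op 9 (commit): HEAD=exp@E [exp=E main=A]
After op 10 (reset): HEAD=exp@D [exp=D main=A]
After op 11 (commit): HEAD=exp@F [exp=F main=A]
After op 12 (merge): HEAD=exp@G [exp=G main=A]

Answer: A B D F G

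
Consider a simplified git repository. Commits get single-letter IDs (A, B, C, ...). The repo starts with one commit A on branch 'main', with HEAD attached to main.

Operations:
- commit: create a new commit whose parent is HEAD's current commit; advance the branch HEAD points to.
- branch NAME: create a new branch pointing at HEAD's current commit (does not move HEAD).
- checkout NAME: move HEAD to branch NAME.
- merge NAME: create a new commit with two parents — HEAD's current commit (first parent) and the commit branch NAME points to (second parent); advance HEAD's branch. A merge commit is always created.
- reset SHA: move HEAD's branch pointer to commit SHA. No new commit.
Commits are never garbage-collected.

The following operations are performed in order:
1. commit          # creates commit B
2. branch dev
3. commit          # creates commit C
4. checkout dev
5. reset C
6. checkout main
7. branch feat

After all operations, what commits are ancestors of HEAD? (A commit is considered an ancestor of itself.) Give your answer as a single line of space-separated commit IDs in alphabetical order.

After op 1 (commit): HEAD=main@B [main=B]
After op 2 (branch): HEAD=main@B [dev=B main=B]
After op 3 (commit): HEAD=main@C [dev=B main=C]
After op 4 (checkout): HEAD=dev@B [dev=B main=C]
After op 5 (reset): HEAD=dev@C [dev=C main=C]
After op 6 (checkout): HEAD=main@C [dev=C main=C]
After op 7 (branch): HEAD=main@C [dev=C feat=C main=C]

Answer: A B C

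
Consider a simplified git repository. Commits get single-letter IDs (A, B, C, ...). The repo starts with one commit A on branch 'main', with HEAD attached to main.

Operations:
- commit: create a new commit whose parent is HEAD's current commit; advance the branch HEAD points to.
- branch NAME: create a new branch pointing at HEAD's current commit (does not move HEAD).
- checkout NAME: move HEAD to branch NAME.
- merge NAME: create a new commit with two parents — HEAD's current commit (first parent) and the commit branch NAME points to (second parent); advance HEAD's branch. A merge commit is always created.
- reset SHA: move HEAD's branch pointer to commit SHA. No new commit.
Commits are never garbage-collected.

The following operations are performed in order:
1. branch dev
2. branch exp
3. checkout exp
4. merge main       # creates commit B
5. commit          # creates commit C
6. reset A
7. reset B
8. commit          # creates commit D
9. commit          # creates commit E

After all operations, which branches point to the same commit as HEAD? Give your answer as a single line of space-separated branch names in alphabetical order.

After op 1 (branch): HEAD=main@A [dev=A main=A]
After op 2 (branch): HEAD=main@A [dev=A exp=A main=A]
After op 3 (checkout): HEAD=exp@A [dev=A exp=A main=A]
After op 4 (merge): HEAD=exp@B [dev=A exp=B main=A]
After op 5 (commit): HEAD=exp@C [dev=A exp=C main=A]
After op 6 (reset): HEAD=exp@A [dev=A exp=A main=A]
After op 7 (reset): HEAD=exp@B [dev=A exp=B main=A]
After op 8 (commit): HEAD=exp@D [dev=A exp=D main=A]
After op 9 (commit): HEAD=exp@E [dev=A exp=E main=A]

Answer: exp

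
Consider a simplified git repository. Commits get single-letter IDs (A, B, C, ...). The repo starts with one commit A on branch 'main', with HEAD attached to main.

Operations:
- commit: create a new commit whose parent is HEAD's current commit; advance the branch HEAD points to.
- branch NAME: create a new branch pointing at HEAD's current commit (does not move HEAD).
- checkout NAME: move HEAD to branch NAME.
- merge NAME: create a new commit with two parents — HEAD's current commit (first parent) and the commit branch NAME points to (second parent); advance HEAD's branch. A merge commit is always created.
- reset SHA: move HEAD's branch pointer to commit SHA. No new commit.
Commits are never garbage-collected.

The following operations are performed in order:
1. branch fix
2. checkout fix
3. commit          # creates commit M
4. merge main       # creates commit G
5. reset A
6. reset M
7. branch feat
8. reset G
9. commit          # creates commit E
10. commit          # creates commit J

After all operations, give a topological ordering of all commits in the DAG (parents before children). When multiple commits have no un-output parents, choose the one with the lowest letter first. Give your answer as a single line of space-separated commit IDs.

After op 1 (branch): HEAD=main@A [fix=A main=A]
After op 2 (checkout): HEAD=fix@A [fix=A main=A]
After op 3 (commit): HEAD=fix@M [fix=M main=A]
After op 4 (merge): HEAD=fix@G [fix=G main=A]
After op 5 (reset): HEAD=fix@A [fix=A main=A]
After op 6 (reset): HEAD=fix@M [fix=M main=A]
After op 7 (branch): HEAD=fix@M [feat=M fix=M main=A]
After op 8 (reset): HEAD=fix@G [feat=M fix=G main=A]
After op 9 (commit): HEAD=fix@E [feat=M fix=E main=A]
After op 10 (commit): HEAD=fix@J [feat=M fix=J main=A]
commit A: parents=[]
commit E: parents=['G']
commit G: parents=['M', 'A']
commit J: parents=['E']
commit M: parents=['A']

Answer: A M G E J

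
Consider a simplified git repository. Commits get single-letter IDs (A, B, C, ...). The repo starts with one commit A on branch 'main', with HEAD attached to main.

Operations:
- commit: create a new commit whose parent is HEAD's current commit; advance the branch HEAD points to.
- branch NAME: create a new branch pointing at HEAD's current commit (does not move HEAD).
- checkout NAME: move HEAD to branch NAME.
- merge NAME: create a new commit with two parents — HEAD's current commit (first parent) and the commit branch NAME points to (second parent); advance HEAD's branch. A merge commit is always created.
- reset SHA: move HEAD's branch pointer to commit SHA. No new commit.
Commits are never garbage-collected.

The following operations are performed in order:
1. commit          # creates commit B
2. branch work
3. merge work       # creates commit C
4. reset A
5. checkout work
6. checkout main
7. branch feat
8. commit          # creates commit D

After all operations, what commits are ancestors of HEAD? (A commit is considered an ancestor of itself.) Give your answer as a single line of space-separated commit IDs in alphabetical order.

Answer: A D

Derivation:
After op 1 (commit): HEAD=main@B [main=B]
After op 2 (branch): HEAD=main@B [main=B work=B]
After op 3 (merge): HEAD=main@C [main=C work=B]
After op 4 (reset): HEAD=main@A [main=A work=B]
After op 5 (checkout): HEAD=work@B [main=A work=B]
After op 6 (checkout): HEAD=main@A [main=A work=B]
After op 7 (branch): HEAD=main@A [feat=A main=A work=B]
After op 8 (commit): HEAD=main@D [feat=A main=D work=B]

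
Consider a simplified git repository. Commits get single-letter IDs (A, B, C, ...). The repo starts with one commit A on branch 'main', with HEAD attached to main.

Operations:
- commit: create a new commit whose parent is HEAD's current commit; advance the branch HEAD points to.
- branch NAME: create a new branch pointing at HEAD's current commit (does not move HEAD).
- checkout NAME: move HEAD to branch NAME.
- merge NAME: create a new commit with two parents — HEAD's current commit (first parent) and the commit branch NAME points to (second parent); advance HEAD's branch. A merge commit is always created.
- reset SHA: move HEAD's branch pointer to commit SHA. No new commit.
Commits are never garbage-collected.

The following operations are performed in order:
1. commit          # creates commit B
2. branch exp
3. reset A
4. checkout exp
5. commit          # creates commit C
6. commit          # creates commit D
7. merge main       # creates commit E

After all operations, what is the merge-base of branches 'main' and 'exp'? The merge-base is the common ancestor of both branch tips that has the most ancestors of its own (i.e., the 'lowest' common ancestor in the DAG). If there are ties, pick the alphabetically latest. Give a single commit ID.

After op 1 (commit): HEAD=main@B [main=B]
After op 2 (branch): HEAD=main@B [exp=B main=B]
After op 3 (reset): HEAD=main@A [exp=B main=A]
After op 4 (checkout): HEAD=exp@B [exp=B main=A]
After op 5 (commit): HEAD=exp@C [exp=C main=A]
After op 6 (commit): HEAD=exp@D [exp=D main=A]
After op 7 (merge): HEAD=exp@E [exp=E main=A]
ancestors(main=A): ['A']
ancestors(exp=E): ['A', 'B', 'C', 'D', 'E']
common: ['A']

Answer: A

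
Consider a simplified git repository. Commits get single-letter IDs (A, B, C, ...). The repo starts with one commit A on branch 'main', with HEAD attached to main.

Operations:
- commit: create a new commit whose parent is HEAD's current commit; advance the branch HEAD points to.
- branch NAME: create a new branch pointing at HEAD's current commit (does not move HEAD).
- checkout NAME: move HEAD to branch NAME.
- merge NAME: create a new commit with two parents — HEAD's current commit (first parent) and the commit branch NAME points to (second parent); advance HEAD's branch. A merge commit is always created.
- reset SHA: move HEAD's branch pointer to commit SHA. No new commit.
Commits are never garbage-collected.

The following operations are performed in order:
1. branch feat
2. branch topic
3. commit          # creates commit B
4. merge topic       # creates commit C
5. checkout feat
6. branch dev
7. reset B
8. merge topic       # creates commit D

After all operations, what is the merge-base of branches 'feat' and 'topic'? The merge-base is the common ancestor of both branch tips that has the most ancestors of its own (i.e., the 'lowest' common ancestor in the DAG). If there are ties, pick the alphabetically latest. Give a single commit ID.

After op 1 (branch): HEAD=main@A [feat=A main=A]
After op 2 (branch): HEAD=main@A [feat=A main=A topic=A]
After op 3 (commit): HEAD=main@B [feat=A main=B topic=A]
After op 4 (merge): HEAD=main@C [feat=A main=C topic=A]
After op 5 (checkout): HEAD=feat@A [feat=A main=C topic=A]
After op 6 (branch): HEAD=feat@A [dev=A feat=A main=C topic=A]
After op 7 (reset): HEAD=feat@B [dev=A feat=B main=C topic=A]
After op 8 (merge): HEAD=feat@D [dev=A feat=D main=C topic=A]
ancestors(feat=D): ['A', 'B', 'D']
ancestors(topic=A): ['A']
common: ['A']

Answer: A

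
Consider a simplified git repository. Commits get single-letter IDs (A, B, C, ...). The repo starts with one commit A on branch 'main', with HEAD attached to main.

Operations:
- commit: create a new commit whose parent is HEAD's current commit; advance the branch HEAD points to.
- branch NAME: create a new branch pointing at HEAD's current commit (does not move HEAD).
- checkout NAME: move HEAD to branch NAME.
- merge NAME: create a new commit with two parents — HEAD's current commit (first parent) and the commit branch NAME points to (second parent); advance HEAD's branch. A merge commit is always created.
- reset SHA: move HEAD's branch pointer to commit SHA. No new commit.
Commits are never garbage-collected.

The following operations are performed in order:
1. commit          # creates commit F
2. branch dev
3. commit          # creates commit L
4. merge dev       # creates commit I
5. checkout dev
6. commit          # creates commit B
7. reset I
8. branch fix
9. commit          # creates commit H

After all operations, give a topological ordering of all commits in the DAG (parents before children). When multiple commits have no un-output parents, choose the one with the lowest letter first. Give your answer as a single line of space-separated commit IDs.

After op 1 (commit): HEAD=main@F [main=F]
After op 2 (branch): HEAD=main@F [dev=F main=F]
After op 3 (commit): HEAD=main@L [dev=F main=L]
After op 4 (merge): HEAD=main@I [dev=F main=I]
After op 5 (checkout): HEAD=dev@F [dev=F main=I]
After op 6 (commit): HEAD=dev@B [dev=B main=I]
After op 7 (reset): HEAD=dev@I [dev=I main=I]
After op 8 (branch): HEAD=dev@I [dev=I fix=I main=I]
After op 9 (commit): HEAD=dev@H [dev=H fix=I main=I]
commit A: parents=[]
commit B: parents=['F']
commit F: parents=['A']
commit H: parents=['I']
commit I: parents=['L', 'F']
commit L: parents=['F']

Answer: A F B L I H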